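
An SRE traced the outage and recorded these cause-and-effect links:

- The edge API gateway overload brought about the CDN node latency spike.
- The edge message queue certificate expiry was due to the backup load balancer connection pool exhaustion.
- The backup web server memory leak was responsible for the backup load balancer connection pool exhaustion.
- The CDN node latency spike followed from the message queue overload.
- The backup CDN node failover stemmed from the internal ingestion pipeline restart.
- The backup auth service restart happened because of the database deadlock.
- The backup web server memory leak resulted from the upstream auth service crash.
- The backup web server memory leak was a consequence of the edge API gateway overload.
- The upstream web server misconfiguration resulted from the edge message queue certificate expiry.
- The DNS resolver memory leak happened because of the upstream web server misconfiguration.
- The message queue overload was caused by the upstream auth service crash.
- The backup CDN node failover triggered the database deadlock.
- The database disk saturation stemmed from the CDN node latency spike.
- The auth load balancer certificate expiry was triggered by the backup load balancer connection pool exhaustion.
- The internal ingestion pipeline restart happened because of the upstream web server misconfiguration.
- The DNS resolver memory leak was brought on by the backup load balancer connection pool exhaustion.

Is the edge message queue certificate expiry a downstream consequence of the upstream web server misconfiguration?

No

The upstream web server misconfiguration leads to the internal ingestion pipeline restart, the backup CDN node failover, the DNS resolver memory leak, the database deadlock, the backup auth service restart; the edge message queue certificate expiry is not among them.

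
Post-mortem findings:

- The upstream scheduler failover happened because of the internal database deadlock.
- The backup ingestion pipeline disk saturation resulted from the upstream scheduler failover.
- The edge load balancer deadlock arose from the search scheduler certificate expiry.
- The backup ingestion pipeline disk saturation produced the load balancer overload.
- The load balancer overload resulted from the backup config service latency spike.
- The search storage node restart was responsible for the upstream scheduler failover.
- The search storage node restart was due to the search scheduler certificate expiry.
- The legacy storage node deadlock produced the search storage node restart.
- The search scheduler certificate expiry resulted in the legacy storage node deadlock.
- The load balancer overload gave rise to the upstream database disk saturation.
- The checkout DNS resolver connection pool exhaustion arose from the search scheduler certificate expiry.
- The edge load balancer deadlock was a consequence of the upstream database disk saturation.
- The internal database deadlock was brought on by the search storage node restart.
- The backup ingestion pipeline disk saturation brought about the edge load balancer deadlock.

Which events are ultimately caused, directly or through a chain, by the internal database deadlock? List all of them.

the backup ingestion pipeline disk saturation, the edge load balancer deadlock, the load balancer overload, the upstream database disk saturation, the upstream scheduler failover

Direct effects: the upstream scheduler failover.
2 steps out: the backup ingestion pipeline disk saturation.
3 steps out: the load balancer overload, the edge load balancer deadlock.
4 steps out: the upstream database disk saturation.
Not reachable from it: the search scheduler certificate expiry, the legacy storage node deadlock, the search storage node restart, the checkout DNS resolver connection pool exhaustion, the backup config service latency spike.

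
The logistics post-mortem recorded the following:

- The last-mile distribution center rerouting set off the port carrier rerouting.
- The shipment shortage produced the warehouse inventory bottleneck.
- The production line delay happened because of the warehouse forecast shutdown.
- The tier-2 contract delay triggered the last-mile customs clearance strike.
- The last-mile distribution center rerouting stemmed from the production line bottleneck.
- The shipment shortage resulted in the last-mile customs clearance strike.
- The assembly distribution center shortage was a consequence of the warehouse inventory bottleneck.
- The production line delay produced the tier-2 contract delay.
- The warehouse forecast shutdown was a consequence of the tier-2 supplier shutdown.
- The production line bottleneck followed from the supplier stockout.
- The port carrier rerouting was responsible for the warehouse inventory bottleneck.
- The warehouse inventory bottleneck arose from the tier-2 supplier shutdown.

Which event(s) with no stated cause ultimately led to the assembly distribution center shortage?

the shipment shortage, the supplier stockout, the tier-2 supplier shutdown

Tracing upstream from the assembly distribution center shortage: the assembly distribution center shortage ← the warehouse inventory bottleneck ← the port carrier rerouting ← the last-mile distribution center rerouting ← the production line bottleneck ← the supplier stockout.
A separate upstream branch: the assembly distribution center shortage ← the warehouse inventory bottleneck ← the shipment shortage.
A separate upstream branch: the assembly distribution center shortage ← the warehouse inventory bottleneck ← the tier-2 supplier shutdown.
Each of those chain origins has no stated cause.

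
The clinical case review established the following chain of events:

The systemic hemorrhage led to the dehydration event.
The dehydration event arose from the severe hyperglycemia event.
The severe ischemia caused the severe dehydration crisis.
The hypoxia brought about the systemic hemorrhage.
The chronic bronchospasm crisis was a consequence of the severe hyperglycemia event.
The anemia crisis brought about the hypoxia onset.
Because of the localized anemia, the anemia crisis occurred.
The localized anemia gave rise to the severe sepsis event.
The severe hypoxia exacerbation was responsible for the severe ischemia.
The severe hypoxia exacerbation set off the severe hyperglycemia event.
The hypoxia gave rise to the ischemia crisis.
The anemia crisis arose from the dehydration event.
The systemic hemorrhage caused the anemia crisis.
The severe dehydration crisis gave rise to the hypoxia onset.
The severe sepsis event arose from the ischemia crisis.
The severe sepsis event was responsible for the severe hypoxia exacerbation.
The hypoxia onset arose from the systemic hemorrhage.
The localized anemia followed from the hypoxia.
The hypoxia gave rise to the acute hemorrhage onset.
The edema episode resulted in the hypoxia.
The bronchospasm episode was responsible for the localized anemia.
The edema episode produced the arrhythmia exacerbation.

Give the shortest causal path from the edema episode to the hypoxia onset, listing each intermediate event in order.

the edema episode → the hypoxia → the systemic hemorrhage → the hypoxia onset

the edema episode → the hypoxia
the hypoxia → the systemic hemorrhage
the systemic hemorrhage → the hypoxia onset
Length: 3 steps.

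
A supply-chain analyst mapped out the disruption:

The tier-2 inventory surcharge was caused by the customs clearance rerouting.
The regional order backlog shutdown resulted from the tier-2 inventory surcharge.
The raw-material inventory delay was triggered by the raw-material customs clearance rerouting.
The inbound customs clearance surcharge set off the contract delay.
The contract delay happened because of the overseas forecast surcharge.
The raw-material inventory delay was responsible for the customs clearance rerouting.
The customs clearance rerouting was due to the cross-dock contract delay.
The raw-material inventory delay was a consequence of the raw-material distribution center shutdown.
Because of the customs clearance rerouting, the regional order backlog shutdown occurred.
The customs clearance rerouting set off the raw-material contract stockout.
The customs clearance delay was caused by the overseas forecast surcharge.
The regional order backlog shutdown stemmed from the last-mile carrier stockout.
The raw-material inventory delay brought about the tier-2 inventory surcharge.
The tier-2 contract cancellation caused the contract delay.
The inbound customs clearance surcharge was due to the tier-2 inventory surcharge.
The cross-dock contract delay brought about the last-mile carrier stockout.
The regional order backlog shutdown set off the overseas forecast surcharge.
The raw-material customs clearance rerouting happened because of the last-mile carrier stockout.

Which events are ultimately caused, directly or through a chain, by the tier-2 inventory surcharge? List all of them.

the contract delay, the customs clearance delay, the inbound customs clearance surcharge, the overseas forecast surcharge, the regional order backlog shutdown

Direct effects: the regional order backlog shutdown, the inbound customs clearance surcharge.
2 steps out: the overseas forecast surcharge, the contract delay.
3 steps out: the customs clearance delay.
Not reachable from it: the raw-material distribution center shutdown, the cross-dock contract delay, the last-mile carrier stockout, the tier-2 contract cancellation, the raw-material customs clearance rerouting, the raw-material inventory delay, the customs clearance rerouting, the raw-material contract stockout.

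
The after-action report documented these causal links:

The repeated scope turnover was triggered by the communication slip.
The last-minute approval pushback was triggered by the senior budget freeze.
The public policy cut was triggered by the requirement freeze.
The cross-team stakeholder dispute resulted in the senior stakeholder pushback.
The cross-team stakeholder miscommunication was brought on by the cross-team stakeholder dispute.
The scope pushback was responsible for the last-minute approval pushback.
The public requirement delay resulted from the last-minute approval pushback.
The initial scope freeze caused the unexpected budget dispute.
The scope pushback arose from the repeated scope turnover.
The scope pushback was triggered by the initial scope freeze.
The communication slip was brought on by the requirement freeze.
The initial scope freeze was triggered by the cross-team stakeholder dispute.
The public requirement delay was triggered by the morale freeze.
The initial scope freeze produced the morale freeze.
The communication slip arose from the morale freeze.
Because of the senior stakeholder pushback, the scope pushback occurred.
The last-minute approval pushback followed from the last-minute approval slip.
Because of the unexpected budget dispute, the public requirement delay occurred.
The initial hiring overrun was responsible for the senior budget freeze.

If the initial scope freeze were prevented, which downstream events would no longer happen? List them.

the morale freeze, the unexpected budget dispute

Downstream of the initial scope freeze: the morale freeze, the communication slip, the unexpected budget dispute, the repeated scope turnover, the scope pushback, the last-minute approval pushback, the public requirement delay.
Of those, still caused via another path: the communication slip, the repeated scope turnover, the scope pushback, the last-minute approval pushback, the public requirement delay.
The remainder have no surviving cause.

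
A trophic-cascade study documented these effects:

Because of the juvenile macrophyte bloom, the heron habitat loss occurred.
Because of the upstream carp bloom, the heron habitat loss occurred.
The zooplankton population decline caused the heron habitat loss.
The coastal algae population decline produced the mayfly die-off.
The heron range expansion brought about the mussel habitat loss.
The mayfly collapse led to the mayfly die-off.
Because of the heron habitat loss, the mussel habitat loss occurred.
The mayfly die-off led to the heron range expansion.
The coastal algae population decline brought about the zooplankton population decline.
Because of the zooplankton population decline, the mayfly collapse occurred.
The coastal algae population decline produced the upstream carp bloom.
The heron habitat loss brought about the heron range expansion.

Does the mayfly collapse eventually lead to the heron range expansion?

Yes

There is a causal chain: the mayfly collapse → the mayfly die-off → the heron range expansion.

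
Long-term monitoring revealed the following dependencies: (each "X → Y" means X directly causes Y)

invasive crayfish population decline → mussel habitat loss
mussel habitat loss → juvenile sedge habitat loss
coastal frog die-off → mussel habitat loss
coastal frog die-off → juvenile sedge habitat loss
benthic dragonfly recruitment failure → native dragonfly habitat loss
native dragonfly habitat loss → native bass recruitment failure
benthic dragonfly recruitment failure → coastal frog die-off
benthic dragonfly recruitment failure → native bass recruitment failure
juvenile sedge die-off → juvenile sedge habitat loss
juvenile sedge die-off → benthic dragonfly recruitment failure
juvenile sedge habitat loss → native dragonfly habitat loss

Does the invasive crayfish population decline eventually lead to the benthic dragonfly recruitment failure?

No

The invasive crayfish population decline leads to the mussel habitat loss, the juvenile sedge habitat loss, the native dragonfly habitat loss, the native bass recruitment failure; the benthic dragonfly recruitment failure is not among them.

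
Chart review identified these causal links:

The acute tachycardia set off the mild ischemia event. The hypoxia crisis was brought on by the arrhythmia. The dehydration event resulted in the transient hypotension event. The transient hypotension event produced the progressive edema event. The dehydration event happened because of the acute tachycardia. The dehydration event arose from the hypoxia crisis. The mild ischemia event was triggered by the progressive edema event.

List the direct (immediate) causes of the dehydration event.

the acute tachycardia, the hypoxia crisis

Upstream contributors include the arrhythmia, but only the acute tachycardia, the hypoxia crisis feed directly into the dehydration event.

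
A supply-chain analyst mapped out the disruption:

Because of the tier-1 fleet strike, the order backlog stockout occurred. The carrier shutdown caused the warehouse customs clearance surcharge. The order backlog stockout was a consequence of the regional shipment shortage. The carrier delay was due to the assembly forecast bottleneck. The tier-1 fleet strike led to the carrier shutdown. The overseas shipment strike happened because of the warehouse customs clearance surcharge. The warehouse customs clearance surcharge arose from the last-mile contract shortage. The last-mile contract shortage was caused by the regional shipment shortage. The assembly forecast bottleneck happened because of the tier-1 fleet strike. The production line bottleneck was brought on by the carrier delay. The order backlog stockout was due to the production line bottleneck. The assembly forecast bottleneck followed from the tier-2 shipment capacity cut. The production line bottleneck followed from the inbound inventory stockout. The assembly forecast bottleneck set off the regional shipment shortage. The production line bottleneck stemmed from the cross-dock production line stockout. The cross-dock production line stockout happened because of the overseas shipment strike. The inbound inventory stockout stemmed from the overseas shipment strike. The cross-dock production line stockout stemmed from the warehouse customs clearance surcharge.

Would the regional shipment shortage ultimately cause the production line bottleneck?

There is a causal chain: the regional shipment shortage → the last-mile contract shortage → the warehouse customs clearance surcharge → the cross-dock production line stockout → the production line bottleneck.

Yes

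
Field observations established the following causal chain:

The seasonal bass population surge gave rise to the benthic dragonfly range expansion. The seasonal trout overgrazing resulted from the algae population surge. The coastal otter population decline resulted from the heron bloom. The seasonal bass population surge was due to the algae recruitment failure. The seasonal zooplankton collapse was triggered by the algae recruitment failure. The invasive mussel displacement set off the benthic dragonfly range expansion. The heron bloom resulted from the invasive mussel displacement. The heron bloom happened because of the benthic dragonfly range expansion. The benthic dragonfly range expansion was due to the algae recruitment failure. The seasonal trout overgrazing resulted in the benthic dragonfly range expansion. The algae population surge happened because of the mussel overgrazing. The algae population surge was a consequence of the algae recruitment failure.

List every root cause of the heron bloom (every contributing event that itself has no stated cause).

Tracing upstream from the heron bloom: the heron bloom ← the benthic dragonfly range expansion ← the algae recruitment failure.
A separate upstream branch: the heron bloom ← the invasive mussel displacement.
A separate upstream branch: the heron bloom ← the benthic dragonfly range expansion ← the seasonal trout overgrazing ← the algae population surge ← the mussel overgrazing.
Each of those chain origins has no stated cause.

the algae recruitment failure, the invasive mussel displacement, the mussel overgrazing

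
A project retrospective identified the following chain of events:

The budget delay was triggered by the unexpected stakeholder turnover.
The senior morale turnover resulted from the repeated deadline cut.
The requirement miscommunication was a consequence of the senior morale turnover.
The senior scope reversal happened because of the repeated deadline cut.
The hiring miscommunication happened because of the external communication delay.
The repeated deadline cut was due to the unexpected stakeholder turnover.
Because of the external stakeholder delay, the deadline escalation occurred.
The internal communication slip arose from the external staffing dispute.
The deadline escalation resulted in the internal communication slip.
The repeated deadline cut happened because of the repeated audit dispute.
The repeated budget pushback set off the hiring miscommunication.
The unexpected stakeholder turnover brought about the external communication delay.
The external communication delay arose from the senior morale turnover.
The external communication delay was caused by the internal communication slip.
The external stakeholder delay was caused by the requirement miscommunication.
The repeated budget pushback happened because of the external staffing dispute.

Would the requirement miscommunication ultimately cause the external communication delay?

There is a causal chain: the requirement miscommunication → the external stakeholder delay → the deadline escalation → the internal communication slip → the external communication delay.

Yes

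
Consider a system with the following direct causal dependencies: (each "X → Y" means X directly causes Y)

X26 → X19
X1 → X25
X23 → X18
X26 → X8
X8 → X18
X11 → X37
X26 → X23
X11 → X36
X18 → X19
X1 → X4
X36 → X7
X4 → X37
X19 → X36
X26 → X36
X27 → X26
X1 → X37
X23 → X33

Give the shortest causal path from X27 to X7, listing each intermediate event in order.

X27 → X26
X26 → X36
X36 → X7
Length: 3 steps.

X27 → X26 → X36 → X7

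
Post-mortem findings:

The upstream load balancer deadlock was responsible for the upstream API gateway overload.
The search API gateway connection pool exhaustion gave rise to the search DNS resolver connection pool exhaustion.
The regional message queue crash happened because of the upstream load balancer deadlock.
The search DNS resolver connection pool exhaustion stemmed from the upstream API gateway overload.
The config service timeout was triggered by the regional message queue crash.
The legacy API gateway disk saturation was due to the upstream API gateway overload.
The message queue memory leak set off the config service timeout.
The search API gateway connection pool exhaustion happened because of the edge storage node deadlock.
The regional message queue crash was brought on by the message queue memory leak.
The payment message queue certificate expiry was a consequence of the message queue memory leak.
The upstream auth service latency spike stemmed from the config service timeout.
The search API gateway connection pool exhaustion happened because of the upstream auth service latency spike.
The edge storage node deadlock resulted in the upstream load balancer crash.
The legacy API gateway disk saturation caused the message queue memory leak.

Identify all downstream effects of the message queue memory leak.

the config service timeout, the payment message queue certificate expiry, the regional message queue crash, the search API gateway connection pool exhaustion, the search DNS resolver connection pool exhaustion, the upstream auth service latency spike

Direct effects: the regional message queue crash, the config service timeout, the payment message queue certificate expiry.
2 steps out: the upstream auth service latency spike.
3 steps out: the search API gateway connection pool exhaustion.
4 steps out: the search DNS resolver connection pool exhaustion.
Not reachable from it: the edge storage node deadlock, the upstream load balancer crash, the upstream load balancer deadlock, the upstream API gateway overload, the legacy API gateway disk saturation.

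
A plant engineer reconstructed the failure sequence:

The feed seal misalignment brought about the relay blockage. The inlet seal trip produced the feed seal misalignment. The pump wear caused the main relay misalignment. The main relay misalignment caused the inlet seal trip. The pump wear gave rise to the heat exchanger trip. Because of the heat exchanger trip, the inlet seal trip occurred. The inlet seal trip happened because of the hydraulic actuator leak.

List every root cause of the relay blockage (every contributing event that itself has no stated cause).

Tracing upstream from the relay blockage: the relay blockage ← the feed seal misalignment ← the inlet seal trip ← the main relay misalignment ← the pump wear.
A separate upstream branch: the relay blockage ← the feed seal misalignment ← the inlet seal trip ← the hydraulic actuator leak.
Each of those chain origins has no stated cause.

the hydraulic actuator leak, the pump wear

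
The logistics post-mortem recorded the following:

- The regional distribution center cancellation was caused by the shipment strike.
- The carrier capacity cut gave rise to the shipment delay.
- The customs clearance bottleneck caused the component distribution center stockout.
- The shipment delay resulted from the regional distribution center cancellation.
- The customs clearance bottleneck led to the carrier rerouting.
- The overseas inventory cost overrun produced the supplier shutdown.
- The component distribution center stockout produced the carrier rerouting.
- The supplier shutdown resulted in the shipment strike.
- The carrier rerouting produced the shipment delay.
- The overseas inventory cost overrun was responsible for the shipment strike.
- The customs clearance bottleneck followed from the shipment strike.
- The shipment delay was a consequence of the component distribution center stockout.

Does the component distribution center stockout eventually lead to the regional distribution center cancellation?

No

The component distribution center stockout leads to the carrier rerouting, the shipment delay; the regional distribution center cancellation is not among them.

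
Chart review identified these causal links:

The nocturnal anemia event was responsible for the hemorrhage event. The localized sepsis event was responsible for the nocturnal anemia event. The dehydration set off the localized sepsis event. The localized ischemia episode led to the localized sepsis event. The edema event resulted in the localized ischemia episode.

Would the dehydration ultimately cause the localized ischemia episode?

The dehydration leads to the localized sepsis event, the nocturnal anemia event, the hemorrhage event; the localized ischemia episode is not among them.

No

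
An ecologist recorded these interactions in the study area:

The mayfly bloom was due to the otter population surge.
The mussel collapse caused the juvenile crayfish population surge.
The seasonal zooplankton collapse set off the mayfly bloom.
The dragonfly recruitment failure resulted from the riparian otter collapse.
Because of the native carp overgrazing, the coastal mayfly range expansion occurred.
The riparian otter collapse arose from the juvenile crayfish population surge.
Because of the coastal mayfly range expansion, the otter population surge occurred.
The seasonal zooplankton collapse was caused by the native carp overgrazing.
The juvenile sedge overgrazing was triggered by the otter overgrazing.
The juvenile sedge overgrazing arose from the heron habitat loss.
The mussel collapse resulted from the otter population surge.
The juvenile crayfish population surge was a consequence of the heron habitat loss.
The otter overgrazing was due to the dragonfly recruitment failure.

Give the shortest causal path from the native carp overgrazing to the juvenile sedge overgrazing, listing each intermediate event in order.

the native carp overgrazing → the coastal mayfly range expansion
the coastal mayfly range expansion → the otter population surge
the otter population surge → the mussel collapse
the mussel collapse → the juvenile crayfish population surge
the juvenile crayfish population surge → the riparian otter collapse
the riparian otter collapse → the dragonfly recruitment failure
the dragonfly recruitment failure → the otter overgrazing
the otter overgrazing → the juvenile sedge overgrazing
Length: 8 steps.

the native carp overgrazing → the coastal mayfly range expansion → the otter population surge → the mussel collapse → the juvenile crayfish population surge → the riparian otter collapse → the dragonfly recruitment failure → the otter overgrazing → the juvenile sedge overgrazing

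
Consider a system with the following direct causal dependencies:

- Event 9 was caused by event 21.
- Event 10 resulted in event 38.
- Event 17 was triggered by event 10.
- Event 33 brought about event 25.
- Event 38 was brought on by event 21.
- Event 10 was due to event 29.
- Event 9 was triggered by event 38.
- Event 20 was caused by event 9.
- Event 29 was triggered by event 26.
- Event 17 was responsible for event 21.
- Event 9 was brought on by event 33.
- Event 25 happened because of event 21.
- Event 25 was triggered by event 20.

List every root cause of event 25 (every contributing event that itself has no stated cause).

event 26, event 33

Tracing upstream from event 25: event 25 ← event 21 ← event 17 ← event 10 ← event 29 ← event 26.
A separate upstream branch: event 25 ← event 33.
Each of those chain origins has no stated cause.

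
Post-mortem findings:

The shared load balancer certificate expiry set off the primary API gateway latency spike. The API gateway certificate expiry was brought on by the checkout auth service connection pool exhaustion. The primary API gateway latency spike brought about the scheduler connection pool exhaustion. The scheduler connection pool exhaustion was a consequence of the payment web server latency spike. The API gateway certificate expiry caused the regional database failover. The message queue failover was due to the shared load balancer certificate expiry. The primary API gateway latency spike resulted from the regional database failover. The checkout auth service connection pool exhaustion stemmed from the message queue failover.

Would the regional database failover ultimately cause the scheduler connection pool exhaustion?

There is a causal chain: the regional database failover → the primary API gateway latency spike → the scheduler connection pool exhaustion.

Yes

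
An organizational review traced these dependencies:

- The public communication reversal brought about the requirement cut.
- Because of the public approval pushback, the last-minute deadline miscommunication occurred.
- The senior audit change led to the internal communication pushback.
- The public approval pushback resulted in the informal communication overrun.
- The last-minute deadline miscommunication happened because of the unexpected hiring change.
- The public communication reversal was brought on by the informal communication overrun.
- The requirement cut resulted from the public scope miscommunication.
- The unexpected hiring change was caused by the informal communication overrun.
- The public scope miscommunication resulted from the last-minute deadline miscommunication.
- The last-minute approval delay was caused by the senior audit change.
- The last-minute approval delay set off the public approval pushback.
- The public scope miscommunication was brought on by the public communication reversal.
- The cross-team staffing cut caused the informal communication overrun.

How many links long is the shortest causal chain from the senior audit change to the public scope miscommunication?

Shortest chain: the senior audit change → the last-minute approval delay → the public approval pushback → the last-minute deadline miscommunication → the public scope miscommunication.

4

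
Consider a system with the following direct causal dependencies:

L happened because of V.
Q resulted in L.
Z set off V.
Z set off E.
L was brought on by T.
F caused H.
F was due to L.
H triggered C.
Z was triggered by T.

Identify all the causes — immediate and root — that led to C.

Immediate cause of C: H.
Further upstream: T, Z, V, L, F, Q.

F, H, L, Q, T, V, Z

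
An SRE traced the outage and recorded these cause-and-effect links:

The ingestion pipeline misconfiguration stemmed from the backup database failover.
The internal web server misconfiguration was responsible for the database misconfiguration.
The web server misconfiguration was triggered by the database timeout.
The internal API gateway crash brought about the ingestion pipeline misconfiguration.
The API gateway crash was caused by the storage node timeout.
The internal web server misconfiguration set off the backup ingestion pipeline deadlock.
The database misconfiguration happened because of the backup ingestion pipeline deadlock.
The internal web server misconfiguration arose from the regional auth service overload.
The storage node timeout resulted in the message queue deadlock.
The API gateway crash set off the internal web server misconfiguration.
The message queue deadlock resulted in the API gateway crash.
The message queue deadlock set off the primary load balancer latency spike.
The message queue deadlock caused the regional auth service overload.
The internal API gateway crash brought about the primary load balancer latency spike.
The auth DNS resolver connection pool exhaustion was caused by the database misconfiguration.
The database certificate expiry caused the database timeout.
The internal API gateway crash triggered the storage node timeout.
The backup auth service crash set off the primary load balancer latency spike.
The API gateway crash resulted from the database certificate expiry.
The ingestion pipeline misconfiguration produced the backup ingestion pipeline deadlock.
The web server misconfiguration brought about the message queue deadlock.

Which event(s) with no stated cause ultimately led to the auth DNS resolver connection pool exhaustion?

Tracing upstream from the auth DNS resolver connection pool exhaustion: the auth DNS resolver connection pool exhaustion ← the database misconfiguration ← the internal web server misconfiguration ← the API gateway crash ← the database certificate expiry.
A separate upstream branch: the auth DNS resolver connection pool exhaustion ← the database misconfiguration ← the backup ingestion pipeline deadlock ← the ingestion pipeline misconfiguration ← the internal API gateway crash.
A separate upstream branch: the auth DNS resolver connection pool exhaustion ← the database misconfiguration ← the backup ingestion pipeline deadlock ← the ingestion pipeline misconfiguration ← the backup database failover.
Each of those chain origins has no stated cause.

the backup database failover, the database certificate expiry, the internal API gateway crash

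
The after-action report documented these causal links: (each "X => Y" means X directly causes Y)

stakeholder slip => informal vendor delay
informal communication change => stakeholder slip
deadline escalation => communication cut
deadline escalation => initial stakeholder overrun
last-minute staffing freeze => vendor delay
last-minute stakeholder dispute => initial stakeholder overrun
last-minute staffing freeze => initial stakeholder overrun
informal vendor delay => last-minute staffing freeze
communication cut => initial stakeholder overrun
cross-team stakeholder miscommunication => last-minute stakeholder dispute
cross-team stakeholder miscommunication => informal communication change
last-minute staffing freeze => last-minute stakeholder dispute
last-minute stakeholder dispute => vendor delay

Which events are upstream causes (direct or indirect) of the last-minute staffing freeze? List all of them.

Immediate cause of the last-minute staffing freeze: the informal vendor delay.
Further upstream: the cross-team stakeholder miscommunication, the informal communication change, the stakeholder slip.

the cross-team stakeholder miscommunication, the informal communication change, the informal vendor delay, the stakeholder slip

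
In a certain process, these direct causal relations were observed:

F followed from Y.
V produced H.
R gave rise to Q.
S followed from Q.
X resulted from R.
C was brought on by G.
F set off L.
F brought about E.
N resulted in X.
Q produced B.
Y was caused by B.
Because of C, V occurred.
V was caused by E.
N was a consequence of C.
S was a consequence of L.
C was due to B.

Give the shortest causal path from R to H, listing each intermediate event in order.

R → Q → B → C → V → H

R → Q
Q → B
B → C
C → V
V → H
Length: 5 steps.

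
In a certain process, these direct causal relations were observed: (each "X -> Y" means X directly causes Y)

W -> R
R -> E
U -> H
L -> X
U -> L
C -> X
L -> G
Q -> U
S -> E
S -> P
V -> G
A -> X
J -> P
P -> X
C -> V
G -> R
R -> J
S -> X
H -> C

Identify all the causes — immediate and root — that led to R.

C, G, H, L, Q, U, V, W

Immediate causes of R: W, G.
Further upstream: Q, U, L, H, C, V.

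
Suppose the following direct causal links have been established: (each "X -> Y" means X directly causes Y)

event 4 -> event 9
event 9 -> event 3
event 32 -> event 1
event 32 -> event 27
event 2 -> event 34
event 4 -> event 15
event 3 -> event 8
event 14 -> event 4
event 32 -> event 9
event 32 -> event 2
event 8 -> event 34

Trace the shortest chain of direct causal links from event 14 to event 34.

event 14 → event 4
event 4 → event 9
event 9 → event 3
event 3 → event 8
event 8 → event 34
Length: 5 steps.

event 14 → event 4 → event 9 → event 3 → event 8 → event 34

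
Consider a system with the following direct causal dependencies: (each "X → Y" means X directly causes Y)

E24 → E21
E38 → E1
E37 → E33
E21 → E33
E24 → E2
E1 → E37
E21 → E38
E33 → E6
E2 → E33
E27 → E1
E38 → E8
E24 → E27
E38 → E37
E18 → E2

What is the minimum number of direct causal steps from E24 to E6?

Shortest chain: E24 → E21 → E33 → E6.

3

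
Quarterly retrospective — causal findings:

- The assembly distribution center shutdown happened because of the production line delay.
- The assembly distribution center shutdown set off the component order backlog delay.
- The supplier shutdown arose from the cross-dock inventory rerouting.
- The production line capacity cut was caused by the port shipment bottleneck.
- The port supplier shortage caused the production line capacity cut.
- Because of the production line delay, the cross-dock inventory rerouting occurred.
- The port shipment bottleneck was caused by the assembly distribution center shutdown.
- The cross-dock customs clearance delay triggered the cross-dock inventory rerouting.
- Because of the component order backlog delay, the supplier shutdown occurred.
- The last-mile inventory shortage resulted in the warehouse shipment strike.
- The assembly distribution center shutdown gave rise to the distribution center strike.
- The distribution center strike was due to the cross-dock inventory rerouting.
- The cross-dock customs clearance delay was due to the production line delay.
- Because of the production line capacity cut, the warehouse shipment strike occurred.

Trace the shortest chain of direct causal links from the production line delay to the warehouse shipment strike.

the production line delay → the assembly distribution center shutdown
the assembly distribution center shutdown → the port shipment bottleneck
the port shipment bottleneck → the production line capacity cut
the production line capacity cut → the warehouse shipment strike
Length: 4 steps.

the production line delay → the assembly distribution center shutdown → the port shipment bottleneck → the production line capacity cut → the warehouse shipment strike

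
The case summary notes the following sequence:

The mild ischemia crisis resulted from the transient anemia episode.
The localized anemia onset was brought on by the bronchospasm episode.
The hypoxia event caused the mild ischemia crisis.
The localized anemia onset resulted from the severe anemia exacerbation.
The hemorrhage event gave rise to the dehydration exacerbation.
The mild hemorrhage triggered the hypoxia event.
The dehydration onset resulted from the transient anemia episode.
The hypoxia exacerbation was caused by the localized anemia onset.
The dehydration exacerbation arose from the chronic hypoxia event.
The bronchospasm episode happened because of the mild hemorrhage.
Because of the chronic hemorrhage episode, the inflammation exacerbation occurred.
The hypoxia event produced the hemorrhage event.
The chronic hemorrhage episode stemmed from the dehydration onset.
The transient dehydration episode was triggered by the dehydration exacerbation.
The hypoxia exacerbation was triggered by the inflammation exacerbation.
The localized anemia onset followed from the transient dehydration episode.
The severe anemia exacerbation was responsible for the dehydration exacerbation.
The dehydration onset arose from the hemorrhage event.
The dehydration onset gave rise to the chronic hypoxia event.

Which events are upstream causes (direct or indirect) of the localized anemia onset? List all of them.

Immediate causes of the localized anemia onset: the bronchospasm episode, the severe anemia exacerbation, the transient dehydration episode.
Further upstream: the mild hemorrhage, the transient anemia episode, the hypoxia event, the hemorrhage event, the dehydration onset, the chronic hypoxia event, the dehydration exacerbation.

the bronchospasm episode, the chronic hypoxia event, the dehydration exacerbation, the dehydration onset, the hemorrhage event, the hypoxia event, the mild hemorrhage, the severe anemia exacerbation, the transient anemia episode, the transient dehydration episode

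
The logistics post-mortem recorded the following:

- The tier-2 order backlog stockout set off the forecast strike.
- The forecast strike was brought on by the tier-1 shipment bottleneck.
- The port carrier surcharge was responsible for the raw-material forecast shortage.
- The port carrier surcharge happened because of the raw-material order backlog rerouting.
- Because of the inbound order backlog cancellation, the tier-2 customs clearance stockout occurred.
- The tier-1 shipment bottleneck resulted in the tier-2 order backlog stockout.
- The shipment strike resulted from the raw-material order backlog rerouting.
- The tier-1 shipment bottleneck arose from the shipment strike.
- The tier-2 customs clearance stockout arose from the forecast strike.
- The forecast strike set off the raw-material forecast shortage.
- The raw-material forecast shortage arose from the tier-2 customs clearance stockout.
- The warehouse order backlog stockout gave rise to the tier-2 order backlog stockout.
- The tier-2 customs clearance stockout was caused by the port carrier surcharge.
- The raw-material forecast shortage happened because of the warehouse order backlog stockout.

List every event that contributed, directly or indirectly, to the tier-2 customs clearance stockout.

the forecast strike, the inbound order backlog cancellation, the port carrier surcharge, the raw-material order backlog rerouting, the shipment strike, the tier-1 shipment bottleneck, the tier-2 order backlog stockout, the warehouse order backlog stockout

Immediate causes of the tier-2 customs clearance stockout: the inbound order backlog cancellation, the port carrier surcharge, the forecast strike.
Further upstream: the raw-material order backlog rerouting, the warehouse order backlog stockout, the shipment strike, the tier-1 shipment bottleneck, the tier-2 order backlog stockout.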